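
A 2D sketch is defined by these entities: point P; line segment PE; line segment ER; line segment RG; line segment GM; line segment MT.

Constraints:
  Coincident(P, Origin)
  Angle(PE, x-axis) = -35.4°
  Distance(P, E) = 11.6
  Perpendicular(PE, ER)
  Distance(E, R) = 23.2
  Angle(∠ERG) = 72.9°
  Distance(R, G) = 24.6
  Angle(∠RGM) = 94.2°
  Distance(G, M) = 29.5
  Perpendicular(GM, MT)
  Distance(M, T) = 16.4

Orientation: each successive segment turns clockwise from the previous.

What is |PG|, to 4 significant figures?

19.92

P is at the origin; PE runs at -35.4° with length 11.6, so E = (9.455, -6.720). The perpendicularity gives ER at right angles to PE, so ER runs at -125.4°; with |ER| = 23.2, R = (-3.984, -25.63). ∠ERG = 72.9° gives RG at 127.5° from the x-axis; with |RG| = 24.6, G = (-18.96, -6.114). Then |PG| = |G − P| = 19.92.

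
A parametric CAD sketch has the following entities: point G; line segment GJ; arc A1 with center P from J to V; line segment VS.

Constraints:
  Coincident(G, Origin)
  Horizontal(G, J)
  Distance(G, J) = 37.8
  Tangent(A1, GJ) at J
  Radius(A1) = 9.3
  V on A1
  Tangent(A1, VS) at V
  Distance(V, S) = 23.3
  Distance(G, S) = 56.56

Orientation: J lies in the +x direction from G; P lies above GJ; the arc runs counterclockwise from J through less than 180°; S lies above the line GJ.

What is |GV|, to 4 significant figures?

48.09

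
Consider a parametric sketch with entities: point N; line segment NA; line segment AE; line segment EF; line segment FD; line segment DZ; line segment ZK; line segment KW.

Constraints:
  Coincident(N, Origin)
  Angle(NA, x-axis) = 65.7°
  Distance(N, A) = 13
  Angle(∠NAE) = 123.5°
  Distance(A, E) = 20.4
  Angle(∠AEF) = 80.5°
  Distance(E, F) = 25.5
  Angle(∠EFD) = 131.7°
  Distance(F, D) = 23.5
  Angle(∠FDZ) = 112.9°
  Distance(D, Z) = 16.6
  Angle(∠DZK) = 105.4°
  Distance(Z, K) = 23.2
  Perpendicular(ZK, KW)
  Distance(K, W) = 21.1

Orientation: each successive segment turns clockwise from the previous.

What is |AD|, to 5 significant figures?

37.854

N is at the origin; NA runs at 65.7° with length 13.0, so A = (5.3497, 11.848). ∠NAE = 123.5° gives AE at 9.2000° from the x-axis; with |AE| = 20.4, E = (25.487, 15.110). ∠AEF = 80.5° gives EF at -90.300° from the x-axis; with |EF| = 25.5, F = (25.354, -10.390). ∠EFD = 131.7° gives FD at -138.60° from the x-axis; with |FD| = 23.5, D = (7.7261, -25.931). Then |AD| = |D − A| = 37.854.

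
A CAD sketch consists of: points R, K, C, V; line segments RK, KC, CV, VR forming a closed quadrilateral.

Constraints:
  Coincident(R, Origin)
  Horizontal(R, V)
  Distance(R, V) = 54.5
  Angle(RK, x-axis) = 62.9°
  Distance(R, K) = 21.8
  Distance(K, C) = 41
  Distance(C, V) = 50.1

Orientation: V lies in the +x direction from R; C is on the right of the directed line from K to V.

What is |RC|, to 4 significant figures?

23.50

Checks: R = (0.00, 0.00) ✓; |KC| = 41.00 ✓; |CV| = 50.10 ✓.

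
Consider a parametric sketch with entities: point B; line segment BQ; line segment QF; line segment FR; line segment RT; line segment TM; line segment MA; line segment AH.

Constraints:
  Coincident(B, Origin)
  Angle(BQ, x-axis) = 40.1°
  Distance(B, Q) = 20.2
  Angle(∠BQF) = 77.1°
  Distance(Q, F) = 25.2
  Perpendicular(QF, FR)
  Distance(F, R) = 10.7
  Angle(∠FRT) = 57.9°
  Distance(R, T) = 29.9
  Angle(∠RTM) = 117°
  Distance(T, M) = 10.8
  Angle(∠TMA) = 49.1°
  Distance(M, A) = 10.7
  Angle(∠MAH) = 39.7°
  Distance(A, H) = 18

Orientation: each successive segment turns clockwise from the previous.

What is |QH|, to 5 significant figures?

14.044

B is at the origin; BQ runs at 40.1° with length 20.2, so Q = (15.451, 13.011). ∠BQF = 77.1° gives QF at -62.800° from the x-axis; with |QF| = 25.2, F = (26.970, -9.4020). QF ⟂ FR, so FR runs at -152.80°; with |FR| = 10.7, R = (17.454, -14.293). ∠FRT = 57.9° gives RT at 85.100° from the x-axis; with |RT| = 29.9, T = (20.007, 15.498). ∠RTM = 117.0° gives TM at 22.100° from the x-axis; with |TM| = 10.8, M = (30.014, 19.561). ∠TMA = 49.1° gives MA at -108.80° from the x-axis; with |MA| = 10.7, A = (26.566, 9.4319). ∠MAH = 39.7° gives AH at 110.90° from the x-axis; with |AH| = 18.0, H = (20.144, 26.248). Then |QH| = |H − Q| = 14.044.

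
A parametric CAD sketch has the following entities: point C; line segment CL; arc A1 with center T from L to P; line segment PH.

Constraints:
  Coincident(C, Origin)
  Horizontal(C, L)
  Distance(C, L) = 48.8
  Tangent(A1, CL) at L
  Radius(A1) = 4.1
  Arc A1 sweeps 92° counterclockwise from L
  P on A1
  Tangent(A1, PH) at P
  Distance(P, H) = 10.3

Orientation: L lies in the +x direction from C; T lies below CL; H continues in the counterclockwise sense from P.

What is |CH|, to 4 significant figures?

47.35

C is at the origin; CL is horizontal with |CL| = 48.8 and L on the +x side, so L = (48.80, 0.000). Since A1 is tangent to CL there, TL ⟂ CL, so T = L + (0, -4.1) = (48.80, -4.100). On A1, L sits at bearing 90° from T; a 92° counterclockwise sweep puts P at bearing 182°, so P = T + 4.1·(cos 182°, sin 182°) = (44.70, -4.243). Tangency of A1 to PH means the radius TP is perpendicular to PH, so PH runs along (−sin 182°, cos 182°); with |PH| = 10.3, H = (45.06, -14.54). Then |CH| = |H − C| = 47.35.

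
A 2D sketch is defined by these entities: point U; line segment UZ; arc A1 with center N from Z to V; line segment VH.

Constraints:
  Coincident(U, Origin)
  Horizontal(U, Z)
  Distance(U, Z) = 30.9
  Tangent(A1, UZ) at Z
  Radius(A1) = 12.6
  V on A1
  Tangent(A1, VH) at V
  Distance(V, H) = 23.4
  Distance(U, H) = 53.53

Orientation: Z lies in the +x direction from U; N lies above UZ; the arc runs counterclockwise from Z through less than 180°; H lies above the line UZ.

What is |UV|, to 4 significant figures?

45.89

Checks: U.y = 0.00, Z.y = 0.00 ✓; |NV| = 12.60 ✓; ∠(NV, VH) = 90.00° ✓; |VH| = 23.40 ✓; |UH| = 53.53 ✓.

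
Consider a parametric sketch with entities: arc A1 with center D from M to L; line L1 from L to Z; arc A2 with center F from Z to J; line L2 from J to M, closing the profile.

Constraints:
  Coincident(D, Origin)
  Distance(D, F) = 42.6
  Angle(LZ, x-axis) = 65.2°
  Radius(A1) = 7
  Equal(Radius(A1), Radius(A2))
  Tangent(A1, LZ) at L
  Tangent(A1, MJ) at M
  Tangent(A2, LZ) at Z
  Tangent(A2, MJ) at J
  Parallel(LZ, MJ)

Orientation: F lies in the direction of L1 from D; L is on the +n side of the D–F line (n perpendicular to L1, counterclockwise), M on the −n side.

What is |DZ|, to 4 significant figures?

43.17

The slot axis is L1's direction at 65.2°, so u = (cos 65.2°, sin 65.2°) = (0.4195, 0.9078) and n = (−sin 65.2°, cos 65.2°) = (-0.9078, 0.4195). D is at the origin and F lies 42.6 along u from D, so F = 42.6·u = (17.87, 38.67). Tangency of A1 to both parallel lines with radius 7.0 puts L and M at D ± 7.0·n: L = (-6.354, 2.936), M = (6.354, -2.936). Equal radii place Z and J the same way about F: Z = F + 7.0·n = (11.51, 41.61), J = F − 7.0·n = (24.22, 35.74). Then |DZ| = |Z − D| = 43.17.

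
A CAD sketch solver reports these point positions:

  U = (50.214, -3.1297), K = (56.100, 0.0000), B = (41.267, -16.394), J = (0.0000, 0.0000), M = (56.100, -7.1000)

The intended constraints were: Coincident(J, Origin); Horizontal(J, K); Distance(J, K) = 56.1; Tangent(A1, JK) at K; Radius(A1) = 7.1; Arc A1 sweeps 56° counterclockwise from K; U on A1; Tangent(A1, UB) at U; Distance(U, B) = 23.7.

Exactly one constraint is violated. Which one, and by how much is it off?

Distance(U, B) = 23.7 — off by 7.70.

J = (0.00, 0.00) ✓; J.y = 0.00, K.y = 0.00 ✓; |JK| = 56.10 ✓; ∠(MK, KJ) = 90.00° ✓; |MK| = 7.100 ✓; bearing(M→U) − bearing(M→K) = 56.00° ✓; |MU| = 7.100 ✓; ∠(MU, UB) = 90.00° ✓; |UB| = 16.00 ✗.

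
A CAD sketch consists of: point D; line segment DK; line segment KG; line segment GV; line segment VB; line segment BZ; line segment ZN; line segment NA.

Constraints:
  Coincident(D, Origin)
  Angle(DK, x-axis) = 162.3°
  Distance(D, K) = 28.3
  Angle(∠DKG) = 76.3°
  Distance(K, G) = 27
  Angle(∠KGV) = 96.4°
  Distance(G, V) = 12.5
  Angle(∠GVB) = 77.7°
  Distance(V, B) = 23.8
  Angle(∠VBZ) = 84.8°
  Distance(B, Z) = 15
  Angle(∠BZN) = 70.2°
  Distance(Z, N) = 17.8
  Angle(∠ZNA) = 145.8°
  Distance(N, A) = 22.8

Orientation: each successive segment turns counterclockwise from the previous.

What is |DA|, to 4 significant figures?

25.89

∠BZN = 70.2° gives ZN at -63.10° from the x-axis; with |ZN| = 17.8, N = (-24.17, -14.53). ∠ZNA = 145.8° gives NA at -28.90° from the x-axis; with |NA| = 22.8, A = (-4.209, -25.55). Then |DA| = |A − D| = 25.89.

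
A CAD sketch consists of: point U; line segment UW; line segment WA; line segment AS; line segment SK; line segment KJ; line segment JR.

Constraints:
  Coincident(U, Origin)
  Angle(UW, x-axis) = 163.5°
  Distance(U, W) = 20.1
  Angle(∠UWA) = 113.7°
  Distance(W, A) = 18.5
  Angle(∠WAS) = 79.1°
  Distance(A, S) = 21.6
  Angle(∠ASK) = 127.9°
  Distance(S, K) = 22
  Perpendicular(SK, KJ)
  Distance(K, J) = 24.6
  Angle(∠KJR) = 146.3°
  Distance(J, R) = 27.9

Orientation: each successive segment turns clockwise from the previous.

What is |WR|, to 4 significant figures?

22.61

U is at the origin; UW runs at 163.5° with length 20.1, so W = (-19.27, 5.709). ∠UWA = 113.7° gives WA at 97.20° from the x-axis; with |WA| = 18.5, A = (-21.59, 24.06). ∠WAS = 79.1° gives AS at -3.700° from the x-axis; with |AS| = 21.6, S = (-0.03596, 22.67). ∠ASK = 127.9° gives SK at -55.80° from the x-axis; with |SK| = 22.0, K = (12.33, 4.473). SK is perpendicular to KJ, so KJ runs at -145.8°; with |KJ| = 24.6, J = (-8.016, -9.354). ∠KJR = 146.3° gives JR at -179.5° from the x-axis; with |JR| = 27.9, R = (-35.92, -9.598). Then |WR| = |R − W| = 22.61.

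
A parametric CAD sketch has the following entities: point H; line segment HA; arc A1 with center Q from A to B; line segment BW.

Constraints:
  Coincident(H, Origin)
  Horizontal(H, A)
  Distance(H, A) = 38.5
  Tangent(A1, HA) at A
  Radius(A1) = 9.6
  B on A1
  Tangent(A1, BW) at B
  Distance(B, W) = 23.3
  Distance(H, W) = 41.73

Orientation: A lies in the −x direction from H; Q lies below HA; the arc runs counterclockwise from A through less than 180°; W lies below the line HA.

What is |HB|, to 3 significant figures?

47.8

Checks: |QB| = 9.600 ✓; ∠(QB, BW) = 90.00° ✓; |BW| = 23.30 ✓; |HW| = 41.73 ✓.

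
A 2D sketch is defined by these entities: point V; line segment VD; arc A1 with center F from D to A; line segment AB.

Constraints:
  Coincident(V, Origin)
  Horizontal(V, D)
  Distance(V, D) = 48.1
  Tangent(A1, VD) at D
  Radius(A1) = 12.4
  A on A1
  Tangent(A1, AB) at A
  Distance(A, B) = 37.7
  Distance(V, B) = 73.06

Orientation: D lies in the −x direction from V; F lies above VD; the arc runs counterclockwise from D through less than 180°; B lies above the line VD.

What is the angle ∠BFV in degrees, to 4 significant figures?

109.2°

Checks: ∠(FD, DV) = 90.00° ✓; |FD| = 12.40 ✓; |FA| = 12.40 ✓; ∠(FA, AB) = 90.00° ✓; |AB| = 37.70 ✓; |VB| = 73.06 ✓.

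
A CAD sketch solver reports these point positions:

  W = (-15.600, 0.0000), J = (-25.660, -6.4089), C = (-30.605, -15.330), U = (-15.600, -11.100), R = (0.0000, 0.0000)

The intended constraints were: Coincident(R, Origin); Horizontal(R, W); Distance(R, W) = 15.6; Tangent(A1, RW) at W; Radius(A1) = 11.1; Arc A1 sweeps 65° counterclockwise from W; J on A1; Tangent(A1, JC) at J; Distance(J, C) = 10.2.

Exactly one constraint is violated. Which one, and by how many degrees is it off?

Tangent(A1, JC) at J — off by 4.00°.

R = (0.00, 0.00) ✓; R.y = 0.00, W.y = 0.00 ✓; |RW| = 15.60 ✓; ∠(UW, WR) = 90.00° ✓; |UW| = 11.10 ✓; bearing(U→J) − bearing(U→W) = 65.00° ✓; |UJ| = 11.10 ✓; ∠(UJ, JC) = 94.00° ✗; |JC| = 10.20 ✓.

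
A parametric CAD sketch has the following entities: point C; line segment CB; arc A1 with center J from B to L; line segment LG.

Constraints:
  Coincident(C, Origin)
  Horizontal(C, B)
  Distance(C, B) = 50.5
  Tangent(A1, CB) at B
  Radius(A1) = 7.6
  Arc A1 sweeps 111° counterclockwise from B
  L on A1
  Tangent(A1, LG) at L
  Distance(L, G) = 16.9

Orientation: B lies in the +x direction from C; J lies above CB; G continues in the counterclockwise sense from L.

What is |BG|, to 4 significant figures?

26.12

C is at the origin; C and B share the same y with |CB| = 50.5 and B on the +x side, so B = (50.50, 0.000). Tangency of A1 to CB means the radius JB is perpendicular to CB, so J = B + (0, 7.6) = (50.50, 7.600). On A1, B sits at bearing -90° from J; a 111° counterclockwise sweep puts L at bearing 21°, so L = J + 7.6·(cos 21°, sin 21°) = (57.60, 10.32). Tangency of A1 to LG means the radius JL is perpendicular to LG, so LG runs along (−sin 21°, cos 21°); with |LG| = 16.9, G = (51.54, 26.10). Then |BG| = |G − B| = 26.12.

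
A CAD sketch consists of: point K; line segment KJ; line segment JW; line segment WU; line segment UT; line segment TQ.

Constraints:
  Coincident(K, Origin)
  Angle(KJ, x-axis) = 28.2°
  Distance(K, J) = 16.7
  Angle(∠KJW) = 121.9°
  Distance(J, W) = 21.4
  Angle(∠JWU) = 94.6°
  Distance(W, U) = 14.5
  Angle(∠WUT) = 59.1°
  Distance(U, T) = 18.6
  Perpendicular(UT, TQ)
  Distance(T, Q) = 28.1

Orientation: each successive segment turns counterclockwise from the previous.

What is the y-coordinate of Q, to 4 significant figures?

24.97

K is at the origin; KJ runs at 28.2° with length 16.7, so J = (14.72, 7.892). ∠KJW = 121.9° gives JW at 86.30° from the x-axis; with |JW| = 21.4, W = (16.10, 29.25). ∠JWU = 94.6° gives WU at 171.7° from the x-axis; with |WU| = 14.5, U = (1.751, 31.34). ∠WUT = 59.1° gives UT at -67.40° from the x-axis; with |UT| = 18.6, T = (8.899, 14.17). The perpendicularity gives TQ at right angles to UT, so TQ runs at 22.60°; with |TQ| = 28.1, Q = (34.84, 24.97). So Q.y = 24.97.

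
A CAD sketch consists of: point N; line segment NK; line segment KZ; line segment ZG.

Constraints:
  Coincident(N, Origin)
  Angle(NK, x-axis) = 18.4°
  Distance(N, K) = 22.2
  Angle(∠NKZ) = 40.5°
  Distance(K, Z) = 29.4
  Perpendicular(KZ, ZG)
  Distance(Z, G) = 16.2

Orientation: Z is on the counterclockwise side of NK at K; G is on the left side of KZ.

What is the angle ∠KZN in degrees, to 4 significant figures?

49.03°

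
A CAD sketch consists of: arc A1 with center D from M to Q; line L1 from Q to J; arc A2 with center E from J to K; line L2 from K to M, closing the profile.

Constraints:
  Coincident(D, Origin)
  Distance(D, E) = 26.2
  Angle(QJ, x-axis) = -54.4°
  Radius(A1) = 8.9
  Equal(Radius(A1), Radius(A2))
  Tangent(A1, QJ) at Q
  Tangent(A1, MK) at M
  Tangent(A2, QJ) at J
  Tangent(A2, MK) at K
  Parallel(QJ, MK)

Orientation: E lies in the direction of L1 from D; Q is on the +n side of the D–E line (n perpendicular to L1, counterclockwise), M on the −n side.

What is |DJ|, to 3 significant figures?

27.7

The slot axis is L1's direction at -54.4°, so u = (cos -54.4°, sin -54.4°) = (0.582, -0.813) and n = (−sin -54.4°, cos -54.4°) = (0.813, 0.582). D is at the origin and E lies 26.2 along u from D, so E = 26.2·u = (15.3, -21.3). Tangency of A1 to both parallel lines with radius 8.9 puts Q and M at D ± 8.9·n: Q = (7.24, 5.18), M = (-7.24, -5.18). Equal radii place J and K the same way about E: J = E + 8.9·n = (22.5, -16.1), K = E − 8.9·n = (8.02, -26.5). Then |DJ| = |J − D| = 27.7.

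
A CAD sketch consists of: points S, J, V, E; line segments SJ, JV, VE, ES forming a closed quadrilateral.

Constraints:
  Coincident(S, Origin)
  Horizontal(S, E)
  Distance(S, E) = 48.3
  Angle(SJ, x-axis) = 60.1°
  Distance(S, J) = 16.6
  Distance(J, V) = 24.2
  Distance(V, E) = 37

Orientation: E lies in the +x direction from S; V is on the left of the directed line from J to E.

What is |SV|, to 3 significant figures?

40.2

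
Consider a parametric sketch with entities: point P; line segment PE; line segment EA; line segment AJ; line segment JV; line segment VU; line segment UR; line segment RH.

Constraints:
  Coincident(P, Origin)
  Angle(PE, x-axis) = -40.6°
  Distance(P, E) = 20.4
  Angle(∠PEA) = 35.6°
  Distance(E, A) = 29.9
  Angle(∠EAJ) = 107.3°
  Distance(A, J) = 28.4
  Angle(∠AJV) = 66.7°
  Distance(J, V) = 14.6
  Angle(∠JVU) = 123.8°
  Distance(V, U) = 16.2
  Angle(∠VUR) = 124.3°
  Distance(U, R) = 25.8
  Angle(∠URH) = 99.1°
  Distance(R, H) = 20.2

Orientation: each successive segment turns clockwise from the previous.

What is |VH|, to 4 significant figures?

38.68

∠VUR = 124.3° gives UR at -122.9° from the x-axis; with |UR| = 25.8, R = (-13.75, -22.30). ∠URH = 99.1° gives RH at 156.2° from the x-axis; with |RH| = 20.2, H = (-32.23, -14.15). Then |VH| = |H − V| = 38.68.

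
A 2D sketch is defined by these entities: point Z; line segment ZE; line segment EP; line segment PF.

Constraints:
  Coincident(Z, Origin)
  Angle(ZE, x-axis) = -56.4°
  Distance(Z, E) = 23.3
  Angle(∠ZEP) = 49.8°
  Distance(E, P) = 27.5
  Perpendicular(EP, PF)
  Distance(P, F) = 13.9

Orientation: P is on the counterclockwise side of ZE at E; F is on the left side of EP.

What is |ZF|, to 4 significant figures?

13.06

∠ZEP = 49.8°, so EP runs at -56.4° + (180° − 49.8°) = 73.80° from the x-axis; with |EP| = 27.5, P = E + 27.5·(cos 73.80°, sin 73.80°) = (20.57, 7.001). The perpendicularity gives PF at right angles to EP; with |PF| = 13.9 on the left of EP, F = P + 13.9·(-0.9603, 0.2790) = (7.218, 10.88). Then |ZF| = |F − Z| = 13.06.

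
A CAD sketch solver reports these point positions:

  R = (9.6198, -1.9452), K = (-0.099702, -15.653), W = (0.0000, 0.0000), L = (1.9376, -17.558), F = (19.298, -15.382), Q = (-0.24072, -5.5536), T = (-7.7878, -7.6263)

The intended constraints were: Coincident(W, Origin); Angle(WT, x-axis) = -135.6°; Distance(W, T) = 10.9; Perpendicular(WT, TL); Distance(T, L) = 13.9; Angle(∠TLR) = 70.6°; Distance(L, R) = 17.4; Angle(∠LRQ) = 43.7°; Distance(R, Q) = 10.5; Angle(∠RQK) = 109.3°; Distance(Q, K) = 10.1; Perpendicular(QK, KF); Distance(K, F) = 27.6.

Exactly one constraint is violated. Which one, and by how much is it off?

Distance(K, F) = 27.6 — off by 8.20.

W = (0.00, 0.00) ✓; WT at -135.6° ✓; |WT| = 10.90 ✓; ∠(WT, TL) = 90.00° ✓; |TL| = 13.90 ✓; ∠TLR = 70.60° ✓; |LR| = 17.40 ✓; ∠LRQ = 43.70° ✓; |RQ| = 10.50 ✓; ∠RQK = 109.3° ✓; |QK| = 10.10 ✓; ∠(QK, KF) = 90.00° ✓; |KF| = 19.40 ✗.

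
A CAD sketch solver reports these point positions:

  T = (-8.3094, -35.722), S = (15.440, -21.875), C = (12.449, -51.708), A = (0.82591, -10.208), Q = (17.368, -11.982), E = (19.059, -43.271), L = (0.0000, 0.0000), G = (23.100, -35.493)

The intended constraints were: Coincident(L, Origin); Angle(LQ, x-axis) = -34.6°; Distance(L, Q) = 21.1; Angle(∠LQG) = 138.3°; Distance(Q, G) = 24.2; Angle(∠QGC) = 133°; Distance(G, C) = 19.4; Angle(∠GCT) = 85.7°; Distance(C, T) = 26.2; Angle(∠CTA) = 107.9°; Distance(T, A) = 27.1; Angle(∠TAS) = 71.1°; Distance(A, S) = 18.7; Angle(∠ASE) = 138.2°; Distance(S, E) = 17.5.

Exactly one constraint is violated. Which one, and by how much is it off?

Distance(S, E) = 17.5 — off by 4.20.

L = (0.00, 0.00) ✓; LQ at -34.60° ✓; |LQ| = 21.10 ✓; ∠LQG = 138.3° ✓; |QG| = 24.20 ✓; ∠QGC = 133.0° ✓; |GC| = 19.40 ✓; ∠GCT = 85.70° ✓; |CT| = 26.20 ✓; ∠CTA = 107.9° ✓; |TA| = 27.10 ✓; ∠TAS = 71.10° ✓; |AS| = 18.70 ✓; ∠ASE = 138.2° ✓; |SE| = 21.70 ✗.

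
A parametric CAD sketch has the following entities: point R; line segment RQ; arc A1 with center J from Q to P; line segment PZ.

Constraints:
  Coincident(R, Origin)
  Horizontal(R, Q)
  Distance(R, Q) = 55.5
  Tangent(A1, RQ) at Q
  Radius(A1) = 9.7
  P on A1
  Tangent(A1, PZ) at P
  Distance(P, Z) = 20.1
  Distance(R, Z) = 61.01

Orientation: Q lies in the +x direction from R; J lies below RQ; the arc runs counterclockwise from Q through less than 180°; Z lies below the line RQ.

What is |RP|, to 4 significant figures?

47.89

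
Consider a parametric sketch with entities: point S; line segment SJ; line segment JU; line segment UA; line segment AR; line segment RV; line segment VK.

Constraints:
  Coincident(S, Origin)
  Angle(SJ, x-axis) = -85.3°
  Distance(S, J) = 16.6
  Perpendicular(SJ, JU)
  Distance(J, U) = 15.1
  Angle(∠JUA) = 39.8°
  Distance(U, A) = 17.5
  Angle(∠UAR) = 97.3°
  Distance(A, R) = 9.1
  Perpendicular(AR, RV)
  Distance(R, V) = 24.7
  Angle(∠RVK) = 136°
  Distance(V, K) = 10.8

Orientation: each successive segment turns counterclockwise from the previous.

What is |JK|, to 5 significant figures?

26.402

S is at the origin; SJ runs at -85.3° with length 16.6, so J = (1.3602, -16.544). The perpendicularity gives JU at right angles to SJ, so JU runs at 4.7000°; with |JU| = 15.1, U = (16.409, -15.307). ∠JUA = 39.8° gives UA at 144.90° from the x-axis; with |UA| = 17.5, A = (2.0918, -5.2443). ∠UAR = 97.3° gives AR at -132.40° from the x-axis; with |AR| = 9.1, R = (-4.0444, -11.964). AR is perpendicular to RV, so RV runs at -42.400°; with |RV| = 24.7, V = (14.195, -28.620). ∠RVK = 136.0° gives VK at 1.6000° from the x-axis; with |VK| = 10.8, K = (24.991, -28.318). Then |JK| = |K − J| = 26.402.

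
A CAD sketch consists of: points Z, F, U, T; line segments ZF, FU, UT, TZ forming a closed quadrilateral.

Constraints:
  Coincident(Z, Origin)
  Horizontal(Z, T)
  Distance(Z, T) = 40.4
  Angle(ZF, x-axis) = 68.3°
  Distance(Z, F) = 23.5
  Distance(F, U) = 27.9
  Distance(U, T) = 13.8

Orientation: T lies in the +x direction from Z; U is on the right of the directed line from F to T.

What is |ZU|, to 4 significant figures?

26.61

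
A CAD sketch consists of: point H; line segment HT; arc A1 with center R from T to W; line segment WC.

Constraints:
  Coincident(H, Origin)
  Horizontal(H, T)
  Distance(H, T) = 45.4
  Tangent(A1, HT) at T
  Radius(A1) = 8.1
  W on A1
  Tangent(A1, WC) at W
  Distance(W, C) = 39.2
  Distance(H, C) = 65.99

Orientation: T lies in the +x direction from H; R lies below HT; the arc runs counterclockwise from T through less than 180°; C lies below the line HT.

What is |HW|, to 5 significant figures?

38.690

Checks: H = (0.00, 0.00) ✓; |RW| = 8.100 ✓; ∠(RW, WC) = 90.00° ✓; |WC| = 39.20 ✓; |HC| = 65.99 ✓.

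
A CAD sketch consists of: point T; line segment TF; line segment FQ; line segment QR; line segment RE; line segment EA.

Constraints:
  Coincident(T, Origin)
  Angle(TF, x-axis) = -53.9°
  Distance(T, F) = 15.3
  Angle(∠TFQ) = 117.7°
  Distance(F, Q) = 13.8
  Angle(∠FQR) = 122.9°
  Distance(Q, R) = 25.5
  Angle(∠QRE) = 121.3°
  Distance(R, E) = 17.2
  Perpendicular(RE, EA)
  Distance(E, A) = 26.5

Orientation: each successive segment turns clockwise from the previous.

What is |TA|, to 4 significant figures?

12.30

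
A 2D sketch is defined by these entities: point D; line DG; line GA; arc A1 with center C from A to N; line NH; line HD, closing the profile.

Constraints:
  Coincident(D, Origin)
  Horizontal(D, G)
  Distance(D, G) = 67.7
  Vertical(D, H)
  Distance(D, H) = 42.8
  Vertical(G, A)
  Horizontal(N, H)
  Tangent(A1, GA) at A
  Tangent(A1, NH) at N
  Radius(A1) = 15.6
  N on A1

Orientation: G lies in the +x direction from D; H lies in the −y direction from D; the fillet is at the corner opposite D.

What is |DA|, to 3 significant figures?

73.0

The virtual corner opposite D is at (67.7, -42.8). A1 meets GA tangentially, so CA is at right angles to GA and tangency of A1 to NH means the radius CN is perpendicular to NH, with radius 15.6, so the center C sits 15.6 in from both sides at C = (52.1, -27.2). That places the tangent points at A = (67.7, -27.2) on GA and N = (52.1, -42.8) on NH. Then |DA| = |A − D| = 73.0.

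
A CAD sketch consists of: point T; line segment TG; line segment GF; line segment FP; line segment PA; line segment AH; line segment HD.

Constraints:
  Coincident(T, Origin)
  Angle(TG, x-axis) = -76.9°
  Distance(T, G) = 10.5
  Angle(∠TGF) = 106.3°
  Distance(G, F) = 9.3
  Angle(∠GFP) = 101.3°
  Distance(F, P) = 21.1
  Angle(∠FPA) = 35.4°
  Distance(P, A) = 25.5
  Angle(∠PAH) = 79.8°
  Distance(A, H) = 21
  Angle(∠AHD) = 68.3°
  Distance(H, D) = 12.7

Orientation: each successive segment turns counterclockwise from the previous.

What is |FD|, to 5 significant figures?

6.4379

∠PAH = 79.8° gives AH at -39.700° from the x-axis; with |AH| = 21.0, H = (13.600, -20.157). ∠AHD = 68.3° gives HD at 72.000° from the x-axis; with |HD| = 12.7, D = (17.525, -8.0788). Then |FD| = |D − F| = 6.4379.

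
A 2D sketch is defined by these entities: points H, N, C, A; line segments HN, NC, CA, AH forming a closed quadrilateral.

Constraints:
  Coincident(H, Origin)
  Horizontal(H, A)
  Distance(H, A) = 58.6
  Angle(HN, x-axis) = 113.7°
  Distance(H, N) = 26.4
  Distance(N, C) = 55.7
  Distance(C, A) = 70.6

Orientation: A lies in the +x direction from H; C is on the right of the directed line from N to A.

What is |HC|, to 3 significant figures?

31.6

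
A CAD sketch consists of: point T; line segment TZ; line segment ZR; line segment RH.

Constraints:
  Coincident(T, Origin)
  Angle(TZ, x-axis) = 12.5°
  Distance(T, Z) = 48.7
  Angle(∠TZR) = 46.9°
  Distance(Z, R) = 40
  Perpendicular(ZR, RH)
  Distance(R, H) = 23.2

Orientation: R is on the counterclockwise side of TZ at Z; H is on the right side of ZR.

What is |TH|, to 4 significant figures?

59.14

T is at the origin; TZ runs at 12.5° with length 48.7, so Z = 48.7·(cos 12.5°, sin 12.5°) = (47.55, 10.54). ∠TZR = 46.9°, so ZR runs at 12.5° + (180° − 46.9°) = 145.6° from the x-axis; with |ZR| = 40.0, R = Z + 40.0·(cos 145.6°, sin 145.6°) = (14.54, 33.14). ZR is perpendicular to RH; with |RH| = 23.2 on the right of ZR, H = R + 23.2·(0.5650, 0.8251) = (27.65, 52.28). Then |TH| = |H − T| = 59.14.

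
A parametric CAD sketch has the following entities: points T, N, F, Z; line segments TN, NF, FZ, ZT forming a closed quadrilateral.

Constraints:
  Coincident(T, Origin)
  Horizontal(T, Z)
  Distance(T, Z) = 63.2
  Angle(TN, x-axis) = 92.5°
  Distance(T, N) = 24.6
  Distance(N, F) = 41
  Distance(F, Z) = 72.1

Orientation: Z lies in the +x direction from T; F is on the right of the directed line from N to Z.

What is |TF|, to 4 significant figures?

17.49

Checks: |NF| = 41.00 ✓; |FZ| = 72.10 ✓.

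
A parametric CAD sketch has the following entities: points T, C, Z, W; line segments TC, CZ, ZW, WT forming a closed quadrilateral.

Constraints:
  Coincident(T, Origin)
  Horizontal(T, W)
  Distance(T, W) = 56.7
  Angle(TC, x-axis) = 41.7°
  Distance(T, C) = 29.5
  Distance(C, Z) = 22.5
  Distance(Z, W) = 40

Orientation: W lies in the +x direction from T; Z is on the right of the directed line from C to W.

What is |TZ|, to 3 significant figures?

16.9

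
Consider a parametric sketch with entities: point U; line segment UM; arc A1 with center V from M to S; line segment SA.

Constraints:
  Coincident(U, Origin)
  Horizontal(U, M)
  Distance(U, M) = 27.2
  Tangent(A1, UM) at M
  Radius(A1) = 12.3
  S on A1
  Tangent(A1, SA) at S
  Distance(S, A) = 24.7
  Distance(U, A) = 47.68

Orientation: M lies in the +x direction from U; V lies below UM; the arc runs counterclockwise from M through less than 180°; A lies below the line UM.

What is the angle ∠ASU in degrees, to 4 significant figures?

161.6°

U is at the origin; U and M share the same y with |UM| = 27.2 and M on the +x side, so M = (27.20, 0.000). A1 meets UM tangentially, so VM is at right angles to UM, so V = M + (0, -12.3) = (27.20, -12.30). Since VS ⟂ SA (tangency), |VA| = √(12.3² + 24.7²) = 27.59 regardless of where S sits on A1. So A lies on both circle(U, 47.68) and circle(V, 27.59); the below-UM intersection is A = (26.14, -39.87). S is the foot of the tangent from A: S = (15.99, -17.36).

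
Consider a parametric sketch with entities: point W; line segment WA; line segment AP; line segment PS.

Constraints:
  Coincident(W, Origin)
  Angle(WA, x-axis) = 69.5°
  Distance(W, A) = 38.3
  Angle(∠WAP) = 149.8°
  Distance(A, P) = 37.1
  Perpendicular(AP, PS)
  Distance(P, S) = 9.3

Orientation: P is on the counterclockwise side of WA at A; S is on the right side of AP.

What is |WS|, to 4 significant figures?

75.79

∠WAP = 149.8°, so AP runs at 69.5° + (180° − 149.8°) = 99.70° from the x-axis; with |AP| = 37.1, P = A + 37.1·(cos 99.70°, sin 99.70°) = (7.162, 72.44). The perpendicularity gives PS at right angles to AP; with |PS| = 9.3 on the right of AP, S = P + 9.3·(0.9857, 0.1685) = (16.33, 74.01). Then |WS| = |S − W| = 75.79.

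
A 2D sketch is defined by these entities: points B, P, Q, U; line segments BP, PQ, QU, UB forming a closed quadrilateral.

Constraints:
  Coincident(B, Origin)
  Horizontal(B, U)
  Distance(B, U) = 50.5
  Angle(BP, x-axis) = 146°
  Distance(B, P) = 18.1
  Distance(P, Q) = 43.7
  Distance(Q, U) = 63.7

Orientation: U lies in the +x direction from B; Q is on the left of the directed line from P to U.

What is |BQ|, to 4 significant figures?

48.00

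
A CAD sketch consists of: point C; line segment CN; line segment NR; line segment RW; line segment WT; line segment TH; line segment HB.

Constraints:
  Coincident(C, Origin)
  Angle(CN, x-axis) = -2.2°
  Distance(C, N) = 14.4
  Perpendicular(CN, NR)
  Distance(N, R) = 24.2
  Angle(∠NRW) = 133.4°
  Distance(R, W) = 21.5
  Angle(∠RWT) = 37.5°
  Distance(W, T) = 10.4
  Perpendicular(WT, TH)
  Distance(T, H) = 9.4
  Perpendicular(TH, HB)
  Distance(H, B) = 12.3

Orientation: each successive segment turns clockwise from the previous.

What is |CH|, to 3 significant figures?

31.7

C is at the origin; CN runs at -2.2° with length 14.4, so N = (14.4, -0.553). The perpendicularity gives NR at right angles to CN, so NR runs at -92.2°; with |NR| = 24.2, R = (13.5, -24.7). ∠NRW = 133.4° gives RW at -139° from the x-axis; with |RW| = 21.5, W = (-2.72, -38.9). ∠RWT = 37.5° gives WT at 78.7° from the x-axis; with |WT| = 10.4, T = (-0.679, -28.7). WT is perpendicular to TH, so TH runs at -11.3°; with |TH| = 9.4, H = (8.54, -30.5). Then |CH| = |H − C| = 31.7.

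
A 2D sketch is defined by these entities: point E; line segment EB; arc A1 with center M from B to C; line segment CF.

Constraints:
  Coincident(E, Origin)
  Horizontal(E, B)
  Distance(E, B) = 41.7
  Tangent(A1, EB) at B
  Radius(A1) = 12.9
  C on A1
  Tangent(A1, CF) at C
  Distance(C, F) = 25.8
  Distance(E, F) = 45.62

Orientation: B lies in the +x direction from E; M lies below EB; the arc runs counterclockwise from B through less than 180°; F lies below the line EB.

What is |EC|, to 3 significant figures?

31.1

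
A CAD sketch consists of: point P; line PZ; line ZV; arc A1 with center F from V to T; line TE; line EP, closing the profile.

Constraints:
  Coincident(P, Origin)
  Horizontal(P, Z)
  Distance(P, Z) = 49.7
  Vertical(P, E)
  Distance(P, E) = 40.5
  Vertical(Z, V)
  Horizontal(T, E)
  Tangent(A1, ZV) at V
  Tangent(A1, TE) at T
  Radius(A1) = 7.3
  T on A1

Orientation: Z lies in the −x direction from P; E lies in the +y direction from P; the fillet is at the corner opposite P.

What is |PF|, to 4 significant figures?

53.85

P is at the origin; P and Z share the same y with |PZ| = 49.7 and Z on the −x side, so Z = (-49.70, 0.000). PE is vertical with |PE| = 40.5 and E on the +y side, so E = (0.000, 40.50). The virtual corner opposite P is at (-49.70, 40.50). The tangent condition forces FV to be normal to ZV and the tangent condition forces FT to be normal to TE, with radius 7.3, so the center F sits 7.3 in from both sides at F = (-42.40, 33.20). Then |PF| = |F − P| = 53.85.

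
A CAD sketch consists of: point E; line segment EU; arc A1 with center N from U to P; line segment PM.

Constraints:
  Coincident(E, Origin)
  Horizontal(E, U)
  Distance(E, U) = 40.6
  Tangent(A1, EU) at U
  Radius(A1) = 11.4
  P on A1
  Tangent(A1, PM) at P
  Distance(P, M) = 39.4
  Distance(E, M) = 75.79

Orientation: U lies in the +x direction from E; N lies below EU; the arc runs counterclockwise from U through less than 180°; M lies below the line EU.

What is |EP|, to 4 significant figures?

37.29

Checks: |NP| = 11.40 ✓; ∠(NP, PM) = 90.00° ✓; |PM| = 39.40 ✓; |EM| = 75.79 ✓.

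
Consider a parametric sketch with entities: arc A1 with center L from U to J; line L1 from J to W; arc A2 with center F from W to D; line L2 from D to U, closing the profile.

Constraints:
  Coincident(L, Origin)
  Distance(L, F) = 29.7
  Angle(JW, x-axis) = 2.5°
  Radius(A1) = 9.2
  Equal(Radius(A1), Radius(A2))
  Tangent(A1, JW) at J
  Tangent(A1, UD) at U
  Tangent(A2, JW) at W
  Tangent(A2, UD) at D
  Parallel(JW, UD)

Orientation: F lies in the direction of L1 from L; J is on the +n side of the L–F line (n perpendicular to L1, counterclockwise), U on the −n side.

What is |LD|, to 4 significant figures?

31.09

The slot axis is L1's direction at 2.5°, so u = (cos 2.5°, sin 2.5°) = (0.9990, 0.04362) and n = (−sin 2.5°, cos 2.5°) = (-0.04362, 0.9990). L is at the origin and F lies 29.7 along u from L, so F = 29.7·u = (29.67, 1.295). Tangency of A1 to both parallel lines with radius 9.2 puts J and U at L ± 9.2·n: J = (-0.4013, 9.191), U = (0.4013, -9.191). Equal radii place W and D the same way about F: W = F + 9.2·n = (29.27, 10.49), D = F − 9.2·n = (30.07, -7.896). Then |LD| = |D − L| = 31.09.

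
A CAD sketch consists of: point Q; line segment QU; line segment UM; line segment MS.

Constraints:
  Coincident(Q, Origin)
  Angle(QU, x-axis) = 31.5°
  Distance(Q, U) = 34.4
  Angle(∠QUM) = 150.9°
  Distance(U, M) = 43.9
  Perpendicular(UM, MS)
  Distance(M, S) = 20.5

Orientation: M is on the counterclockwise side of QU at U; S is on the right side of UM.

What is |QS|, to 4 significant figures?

82.80

Q is at the origin; QU runs at 31.5° with length 34.4, so U = 34.4·(cos 31.5°, sin 31.5°) = (29.33, 17.97). ∠QUM = 150.9°, so UM runs at 31.5° + (180° − 150.9°) = 60.60° from the x-axis; with |UM| = 43.9, M = U + 43.9·(cos 60.60°, sin 60.60°) = (50.88, 56.22). The perpendicularity gives MS at right angles to UM; with |MS| = 20.5 on the right of UM, S = M + 20.5·(0.8712, -0.4909) = (68.74, 46.16). Then |QS| = |S − Q| = 82.80.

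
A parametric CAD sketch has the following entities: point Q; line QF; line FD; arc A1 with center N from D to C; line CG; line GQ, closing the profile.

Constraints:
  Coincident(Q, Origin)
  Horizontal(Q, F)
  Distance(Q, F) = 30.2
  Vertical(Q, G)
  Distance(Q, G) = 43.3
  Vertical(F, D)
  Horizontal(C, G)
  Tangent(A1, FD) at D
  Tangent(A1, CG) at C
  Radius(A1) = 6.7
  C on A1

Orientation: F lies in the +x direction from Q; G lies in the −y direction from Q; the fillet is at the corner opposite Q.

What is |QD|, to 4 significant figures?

47.45

Q is at the origin; QF is horizontal with |QF| = 30.2 and F on the +x side, so F = (30.20, 0.000). Q and G share the same x with |QG| = 43.3 and G on the −y side, so G = (0.000, -43.30). The virtual corner opposite Q is at (30.20, -43.30). Tangency of A1 to FD means the radius ND is perpendicular to FD and A1 meets CG tangentially, so NC is at right angles to CG, with radius 6.7, so the center N sits 6.7 in from both sides at N = (23.50, -36.60). That places the tangent points at D = (30.20, -36.60) on FD and C = (23.50, -43.30) on CG. Then |QD| = |D − Q| = 47.45.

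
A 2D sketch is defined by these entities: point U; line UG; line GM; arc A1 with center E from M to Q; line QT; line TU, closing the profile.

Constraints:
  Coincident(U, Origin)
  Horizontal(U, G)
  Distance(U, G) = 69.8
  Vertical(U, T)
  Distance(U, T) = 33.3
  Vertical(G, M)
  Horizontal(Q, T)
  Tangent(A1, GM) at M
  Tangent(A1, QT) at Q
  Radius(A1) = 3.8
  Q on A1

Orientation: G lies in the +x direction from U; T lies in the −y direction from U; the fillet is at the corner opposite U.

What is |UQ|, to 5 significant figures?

73.925

U is at the origin; UG is horizontal with |UG| = 69.8 and G on the +x side, so G = (69.800, 0.0000). UT is vertical with |UT| = 33.3 and T on the −y side, so T = (0.0000, -33.300). The virtual corner opposite U is at (69.800, -33.300). A1 meets GM tangentially, so EM is at right angles to GM and tangency of A1 to QT means the radius EQ is perpendicular to QT, with radius 3.8, so the center E sits 3.8 in from both sides at E = (66.000, -29.500). That places the tangent points at M = (69.800, -29.500) on GM and Q = (66.000, -33.300) on QT. Then |UQ| = |Q − U| = 73.925.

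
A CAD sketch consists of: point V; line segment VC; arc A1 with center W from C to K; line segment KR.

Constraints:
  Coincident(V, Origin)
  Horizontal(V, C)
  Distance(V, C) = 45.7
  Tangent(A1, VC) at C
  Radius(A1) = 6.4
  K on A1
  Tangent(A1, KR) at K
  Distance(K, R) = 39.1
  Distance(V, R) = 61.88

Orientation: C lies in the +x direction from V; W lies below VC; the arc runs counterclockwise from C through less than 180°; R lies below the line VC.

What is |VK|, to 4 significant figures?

39.89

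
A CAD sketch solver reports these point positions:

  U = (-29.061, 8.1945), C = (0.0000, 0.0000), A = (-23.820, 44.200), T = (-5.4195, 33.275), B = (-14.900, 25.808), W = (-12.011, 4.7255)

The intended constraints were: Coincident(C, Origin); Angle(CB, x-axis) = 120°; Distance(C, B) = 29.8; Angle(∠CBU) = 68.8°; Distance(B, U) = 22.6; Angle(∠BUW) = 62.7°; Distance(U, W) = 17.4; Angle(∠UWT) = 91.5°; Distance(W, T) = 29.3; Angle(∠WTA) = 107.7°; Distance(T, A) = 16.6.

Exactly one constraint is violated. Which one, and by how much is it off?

Distance(T, A) = 16.6 — off by 4.80.

C = (0.00, 0.00) ✓; CB at 120.0° ✓; |CB| = 29.80 ✓; ∠CBU = 68.80° ✓; |BU| = 22.60 ✓; ∠BUW = 62.70° ✓; |UW| = 17.40 ✓; ∠UWT = 91.50° ✓; |WT| = 29.30 ✓; ∠WTA = 107.7° ✓; |TA| = 21.40 ✗.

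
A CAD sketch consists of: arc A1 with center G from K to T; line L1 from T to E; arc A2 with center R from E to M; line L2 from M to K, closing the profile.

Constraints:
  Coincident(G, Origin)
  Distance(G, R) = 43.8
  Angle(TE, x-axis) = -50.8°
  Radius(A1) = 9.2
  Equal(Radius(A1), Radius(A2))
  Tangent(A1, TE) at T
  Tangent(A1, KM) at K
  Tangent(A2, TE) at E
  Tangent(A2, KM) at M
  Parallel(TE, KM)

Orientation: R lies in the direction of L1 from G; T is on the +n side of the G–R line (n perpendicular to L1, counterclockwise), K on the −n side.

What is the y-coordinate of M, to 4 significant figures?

-39.76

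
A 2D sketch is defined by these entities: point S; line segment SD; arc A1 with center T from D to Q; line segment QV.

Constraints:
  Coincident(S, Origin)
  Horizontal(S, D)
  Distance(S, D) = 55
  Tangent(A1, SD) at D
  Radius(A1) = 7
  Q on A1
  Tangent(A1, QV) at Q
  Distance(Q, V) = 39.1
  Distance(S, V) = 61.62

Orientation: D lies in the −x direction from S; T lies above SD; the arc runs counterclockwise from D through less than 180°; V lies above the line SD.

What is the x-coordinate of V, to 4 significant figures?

-42.43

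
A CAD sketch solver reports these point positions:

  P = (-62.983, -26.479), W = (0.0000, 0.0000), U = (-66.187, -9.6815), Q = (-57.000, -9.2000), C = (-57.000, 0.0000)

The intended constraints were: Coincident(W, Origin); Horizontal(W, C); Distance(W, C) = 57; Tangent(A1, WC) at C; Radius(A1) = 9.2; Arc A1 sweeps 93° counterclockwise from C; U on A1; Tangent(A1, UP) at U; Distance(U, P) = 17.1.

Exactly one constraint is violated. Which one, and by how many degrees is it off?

Tangent(A1, UP) at U — off by 7.80°.

W = (0.00, 0.00) ✓; W.y = 0.00, C.y = 0.00 ✓; |WC| = 57.00 ✓; ∠(QC, CW) = 90.00° ✓; |QC| = 9.200 ✓; bearing(Q→U) − bearing(Q→C) = 93.00° ✓; |QU| = 9.200 ✓; ∠(QU, UP) = 82.20° ✗; |UP| = 17.10 ✓.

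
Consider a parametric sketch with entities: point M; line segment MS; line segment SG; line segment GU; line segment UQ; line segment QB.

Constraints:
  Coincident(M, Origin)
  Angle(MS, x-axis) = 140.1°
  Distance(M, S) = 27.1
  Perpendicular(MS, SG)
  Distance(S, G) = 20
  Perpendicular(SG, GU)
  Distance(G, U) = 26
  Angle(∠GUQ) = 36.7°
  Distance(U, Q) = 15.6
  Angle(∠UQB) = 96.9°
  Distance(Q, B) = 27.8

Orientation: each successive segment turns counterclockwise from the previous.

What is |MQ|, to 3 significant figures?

17.3

SG is perpendicular to GU, so GU runs at -39.9°; with |GU| = 26.0, U = (-13.7, -14.6). ∠GUQ = 36.7° gives UQ at 103° from the x-axis; with |UQ| = 15.6, Q = (-17.3, 0.538). Then |MQ| = |Q − M| = 17.3.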